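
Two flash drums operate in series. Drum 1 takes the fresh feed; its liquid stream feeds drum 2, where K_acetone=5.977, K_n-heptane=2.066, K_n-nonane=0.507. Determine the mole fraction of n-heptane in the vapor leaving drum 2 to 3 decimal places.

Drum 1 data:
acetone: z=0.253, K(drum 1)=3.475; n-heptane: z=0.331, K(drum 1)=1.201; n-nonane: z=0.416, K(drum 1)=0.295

y_n-heptane (drum 2) = 0.398

Drum 1:
Material balance + equilibrium reduce to Σ zᵢ(Kᵢ−1)/(1+ψ₁(Kᵢ−1)) = 0.
Check two-phase: ΣzᵢKᵢ = 1.399 > 1 and Σzᵢ/Kᵢ = 1.759 > 1, so g(0) = 0.399 > 0 and g(1) = -0.759 < 0.
Newton iteration, ψ₁⁰ = 0.5:
  ψ₁ = 0.500: g = -0.1126, g' = -0.814 → ψ₁ = 0.362
  ψ₁ = 0.362: g = -0.0012, g' = -0.816 → ψ₁ = 0.360
Converged at ψ₁ = 0.360.
Drum-1 compositions:
  acetone: x = 0.134, y = 0.465
  n-heptane: x = 0.309, y = 0.371
  n-nonane: x = 0.558, y = 0.164
Drum-2 feed = drum-1 liquid: z₂ = (0.1338, 0.3087, 0.5576).
Drum 2:
Rachford–Rice: g(ψ₂) = Σ zᵢ(Kᵢ−1)/(1+ψ₂(Kᵢ−1)) = 0.
Check two-phase: ΣzᵢKᵢ = 1.720 > 1 and Σzᵢ/Kᵢ = 1.272 > 1, so g(0) = 0.720 > 0 and g(1) = -0.272 < 0.
Iterate (Newton) starting at ψ₂ = 0.5:
  ψ₂ = 0.500: g = 0.0406, g' = -0.660 → ψ₂ = 0.562
  ψ₂ = 0.562: g = 0.0011, g' = -0.626 → ψ₂ = 0.563
Converged at ψ₂ = 0.563.
  acetone: x = 0.035, y = 0.210
  n-heptane: x = 0.193, y = 0.398
  n-nonane: x = 0.772, y = 0.391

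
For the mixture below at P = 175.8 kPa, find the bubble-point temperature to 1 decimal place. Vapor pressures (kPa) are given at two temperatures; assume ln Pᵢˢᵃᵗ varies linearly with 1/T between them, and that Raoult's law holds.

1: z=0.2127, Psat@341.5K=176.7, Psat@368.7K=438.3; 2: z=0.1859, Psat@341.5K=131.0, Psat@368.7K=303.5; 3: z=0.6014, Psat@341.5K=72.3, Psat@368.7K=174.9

T = 356.8 K

Bubble-point temperature: ΣzᵢPᵢˢᵃᵗ(T) = P. Interpolate ln Pᵢˢᵃᵗ = aᵢ + bᵢ/T.
  T = 341.5 K: ΣzᵢPᵢˢᵃᵗ = 105.42 kPa
  T = 368.7 K: ΣzᵢPᵢˢᵃᵗ = 254.83 kPa
  T = 355.1 K: ΣzᵢPᵢˢᵃᵗ = 166.68 kPa
  T = 361.9 K: ΣzᵢPᵢˢᵃᵗ = 206.92 kPa
  T = 358.5 K: ΣzᵢPᵢˢᵃᵗ = 185.90 kPa
  T = 356.8 K: ΣzᵢPᵢˢᵃᵗ = 176.08 kPa
  T = 356.0 K: ΣzᵢPᵢˢᵃᵗ = 171.60 kPa
Interpolating between 356.0 K and 356.8 K gives T ≈ 356.8 K.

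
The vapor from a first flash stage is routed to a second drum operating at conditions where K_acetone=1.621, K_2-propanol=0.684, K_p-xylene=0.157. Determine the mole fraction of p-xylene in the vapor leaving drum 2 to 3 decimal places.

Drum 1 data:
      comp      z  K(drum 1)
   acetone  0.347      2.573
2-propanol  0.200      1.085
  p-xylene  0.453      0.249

Drum 1:
Rachford–Rice: g(ψ₁) = Σ zᵢ(Kᵢ−1)/(1+ψ₁(Kᵢ−1)) = 0.
g(0) = ΣzᵢKᵢ − 1 = 0.223 and g(1) = 1 − Σzᵢ/Kᵢ = -1.138, so a root lies in (0, 1).
Newton–Raphson from ψ₁ = 0.38:
  ψ₁ = 0.380: g = -0.1180, g' = -0.838 → ψ₁ = 0.239
  ψ₁ = 0.239: g = -0.0015, g' = -0.834 → ψ₁ = 0.237
Converged at ψ₁ = 0.237.
Drum-1 compositions:
  acetone: x = 0.253, y = 0.650
  2-propanol: x = 0.196, y = 0.213
  p-xylene: x = 0.551, y = 0.137
Drum-2 feed = drum-1 vapor: z₂ = (0.6500, 0.2127, 0.1373).
Drum 2:
Rachford–Rice: g(ψ₂) = Σ zᵢ(Kᵢ−1)/(1+ψ₂(Kᵢ−1)) = 0.
Feasibility: ΣzᵢKᵢ = 1.221, Σzᵢ/Kᵢ = 1.586 — both > 1, two phases present.
Newton–Raphson from ψ₂ = 0.63:
  ψ₂ = 0.630: g = -0.0406, g' = -0.606 → ψ₂ = 0.563
  ψ₂ = 0.563: g = -0.0030, g' = -0.523 → ψ₂ = 0.557
Converged at ψ₂ = 0.557.
  acetone: x = 0.483, y = 0.783
  2-propanol: x = 0.258, y = 0.177
  p-xylene: x = 0.259, y = 0.041

y_p-xylene (drum 2) = 0.041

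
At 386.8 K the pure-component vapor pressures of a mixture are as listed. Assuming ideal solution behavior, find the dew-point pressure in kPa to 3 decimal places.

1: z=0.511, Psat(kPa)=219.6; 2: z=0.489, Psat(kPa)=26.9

At the dew point ψ → 1, so Σzᵢ/Kᵢ = 1 with Kᵢ = Pᵢˢᵃᵗ/P ⇒ 1/P = Σzᵢ/Pᵢˢᵃᵗ.
1/P = 0.511/219.6 + 0.489/26.9 = 0.020505 ⇒ P = 48.768 kPa

Pdew = 48.768 kPa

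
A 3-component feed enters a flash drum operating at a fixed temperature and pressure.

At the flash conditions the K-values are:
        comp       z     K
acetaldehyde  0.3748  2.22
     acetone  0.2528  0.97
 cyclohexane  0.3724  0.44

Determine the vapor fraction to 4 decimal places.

ψ = 0.4697

Material balance + equilibrium reduce to Σ zᵢ(Kᵢ−1)/(1+ψ(Kᵢ−1)) = 0.
Feasibility: ΣzᵢKᵢ = 1.2411, Σzᵢ/Kᵢ = 1.2758 — both > 1, two phases present.
Newton–Raphson from ψ = 0.5:
  ψ = 0.5000: g = -0.01333, g' = -0.4407 → ψ = 0.4697
Converged at ψ = 0.4697.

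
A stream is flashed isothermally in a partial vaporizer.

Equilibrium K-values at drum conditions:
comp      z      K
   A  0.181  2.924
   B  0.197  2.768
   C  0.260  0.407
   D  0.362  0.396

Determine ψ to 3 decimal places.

ψ = 0.293

Material balance + equilibrium reduce to Σ zᵢ(Kᵢ−1)/(1+ψ(Kᵢ−1)) = 0.
Check two-phase: ΣzᵢKᵢ = 1.324 > 1 and Σzᵢ/Kᵢ = 1.686 > 1, so g(0) = 0.324 > 0 and g(1) = -0.686 < 0.
Newton–Raphson from ψ = 0.5:
  ψ = 0.500: g = -0.1700, g' = -0.803 → ψ = 0.288
  ψ = 0.288: g = 0.0040, g' = -0.874 → ψ = 0.293
Converged at ψ = 0.293.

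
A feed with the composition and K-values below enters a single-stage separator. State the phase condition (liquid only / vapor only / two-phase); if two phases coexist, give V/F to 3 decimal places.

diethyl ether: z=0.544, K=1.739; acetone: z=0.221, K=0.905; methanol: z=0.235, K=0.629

ΣzᵢKᵢ = 1.294; Σzᵢ/Kᵢ = 0.931.
Since Σzᵢ/Kᵢ < 1 the mixture is above its dew point — single vapor phase.

vapor only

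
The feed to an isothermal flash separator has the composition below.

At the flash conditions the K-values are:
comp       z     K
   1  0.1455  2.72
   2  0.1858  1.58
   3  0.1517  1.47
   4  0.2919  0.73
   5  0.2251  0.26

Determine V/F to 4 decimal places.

Rachford–Rice: g(V/F) = Σ zᵢ(Kᵢ−1)/(1+V/F(Kᵢ−1)) = 0.
Feasibility: ΣzᵢKᵢ = 1.1839, Σzᵢ/Kᵢ = 1.5399 — both > 1, two phases present.
Iterate (Newton) starting at V/F = 0.7:
  V/F = 0.7000: g = -0.19893, g' = -0.7021 → V/F = 0.4167
  V/F = 0.4167: g = -0.03745, g' = -0.4947 → V/F = 0.3410
  V/F = 0.3410: g = -0.00043, g' = -0.4858 → V/F = 0.3401
Converged at V/F = 0.3401.

V/F = 0.3401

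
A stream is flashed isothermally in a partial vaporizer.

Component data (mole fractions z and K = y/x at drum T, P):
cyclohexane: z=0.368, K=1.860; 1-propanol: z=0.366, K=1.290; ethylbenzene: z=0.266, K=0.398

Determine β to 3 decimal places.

Let β = V/F and solve Σ zᵢ(Kᵢ−1)/(1+β(Kᵢ−1)) = 0.
Check two-phase: ΣzᵢKᵢ = 1.262 > 1 and Σzᵢ/Kᵢ = 1.150 > 1, so g(0) = 0.262 > 0 and g(1) = -0.150 < 0.
Newton iteration, β⁰ = 0.5:
  β = 0.500: g = 0.0849, g' = -0.354 → β = 0.740
  β = 0.740: g = -0.0080, g' = -0.436 → β = 0.722
  β = 0.722: g = -0.0001, g' = -0.426 → β = 0.721
Converged at β = 0.721.

β = 0.721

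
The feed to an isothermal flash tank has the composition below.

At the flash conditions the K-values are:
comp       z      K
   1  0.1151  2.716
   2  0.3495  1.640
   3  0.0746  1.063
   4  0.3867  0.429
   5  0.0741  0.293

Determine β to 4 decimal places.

β = 0.2791

Material balance + equilibrium reduce to Σ zᵢ(Kᵢ−1)/(1+β(Kᵢ−1)) = 0.
Check two-phase: ΣzᵢKᵢ = 1.1527 > 1 and Σzᵢ/Kᵢ = 1.4800 > 1, so g(0) = 0.1527 > 0 and g(1) = -0.4800 < 0.
Newton–Raphson from β = 0.36:
  β = 0.3600: g = -0.03973, g' = -0.4908 → β = 0.2790
  β = 0.2790: g = 0.00005, g' = -0.4942 → β = 0.2791
Converged at β = 0.2791.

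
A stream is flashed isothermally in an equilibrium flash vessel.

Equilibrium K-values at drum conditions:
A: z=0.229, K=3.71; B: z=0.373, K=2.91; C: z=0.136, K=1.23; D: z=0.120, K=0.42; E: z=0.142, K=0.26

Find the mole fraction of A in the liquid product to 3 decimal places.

Material balance + equilibrium reduce to Σ zᵢ(Kᵢ−1)/(1+V/F(Kᵢ−1)) = 0.
g(0) = ΣzᵢKᵢ − 1 = 1.190 and g(1) = 1 − Σzᵢ/Kᵢ = -0.132, so a root lies in (0, 1).
Newton–Raphson from V/F = 0.66:
  V/F = 0.660: g = 0.2467, g' = -0.891 → V/F = 0.937
  V/F = 0.937: g = -0.0385, g' = -1.334 → V/F = 0.908
  V/F = 0.908: g = -0.0016, g' = -1.230 → V/F = 0.907
Converged at V/F = 0.907.
Compositions from xᵢ = zᵢ/(1+V/F(Kᵢ−1)), yᵢ = Kᵢxᵢ:
  A: x = 0.066, y = 0.246
  B: x = 0.137, y = 0.397
  C: x = 0.113, y = 0.138
  D: x = 0.253, y = 0.106
  E: x = 0.432, y = 0.112

x_A = 0.066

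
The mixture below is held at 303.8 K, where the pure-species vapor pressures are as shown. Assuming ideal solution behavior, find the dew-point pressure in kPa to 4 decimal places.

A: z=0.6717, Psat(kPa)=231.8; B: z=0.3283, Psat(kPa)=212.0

At the dew point ψ → 1, so Σzᵢ/Kᵢ = 1 with Kᵢ = Pᵢˢᵃᵗ/P ⇒ 1/P = Σzᵢ/Pᵢˢᵃᵗ.
1/P = 0.6717/231.8 + 0.3283/212.0 = 0.0044463 ⇒ P = 224.9040 kPa

Pdew = 224.9040 kPa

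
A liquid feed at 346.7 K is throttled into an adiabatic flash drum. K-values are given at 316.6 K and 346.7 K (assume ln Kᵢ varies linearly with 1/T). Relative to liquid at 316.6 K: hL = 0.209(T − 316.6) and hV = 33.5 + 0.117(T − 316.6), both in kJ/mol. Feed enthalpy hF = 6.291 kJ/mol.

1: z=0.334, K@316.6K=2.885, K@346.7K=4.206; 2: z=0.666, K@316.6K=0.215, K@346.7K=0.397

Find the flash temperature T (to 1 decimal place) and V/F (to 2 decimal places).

Adiabatic flash: solve Rachford–Rice at each trial T, then check hF = ψ·hV(T) + (1−ψ)·hL(T).
  T = 316.6 K: K = (2.885, 0.215), RR gives ψ = 0.072, H_out = 2.417 kJ/mol
  T = 346.7 K: K = (4.206, 0.397), RR gives ψ = 0.346, H_out = 16.929 kJ/mol
  T = 331.6 K: K = (3.511, 0.296), RR gives ψ = 0.209, H_out = 9.854 kJ/mol
  T = 324.1 K: K = (3.190, 0.253), RR gives ψ = 0.143, H_out = 6.263 kJ/mol
  T = 327.9 K: K = (3.351, 0.274), RR gives ψ = 0.177, H_out = 8.104 kJ/mol
  T = 326.0 K: K = (3.270, 0.264), RR gives ψ = 0.160, H_out = 7.190 kJ/mol
Linear interpolation between T = 324.1 (H_out = 6.263) and T = 326.0 (H_out = 7.190) on hF = 6.291 gives T ≈ 324.2 K, at which ψ = 0.14.

T = 324.2 K, V/F = 0.14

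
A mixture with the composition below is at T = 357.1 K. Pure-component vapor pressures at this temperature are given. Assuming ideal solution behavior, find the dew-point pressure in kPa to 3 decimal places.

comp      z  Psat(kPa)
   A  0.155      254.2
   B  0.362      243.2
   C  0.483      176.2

At the dew point ψ → 1, so Σzᵢ/Kᵢ = 1 with Kᵢ = Pᵢˢᵃᵗ/P ⇒ 1/P = Σzᵢ/Pᵢˢᵃᵗ.
1/P = 0.155/254.2 + 0.362/243.2 + 0.483/176.2 = 0.004839 ⇒ P = 206.635 kPa

Pdew = 206.635 kPa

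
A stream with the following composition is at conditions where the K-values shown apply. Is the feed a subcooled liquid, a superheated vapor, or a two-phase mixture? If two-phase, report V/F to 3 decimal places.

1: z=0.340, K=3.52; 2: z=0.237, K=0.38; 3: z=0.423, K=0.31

ΣzᵢKᵢ = 1.418; Σzᵢ/Kᵢ = 2.085.
Both exceed 1, so a two-phase solution exists.
Rachford–Rice: g(ψ) = Σ zᵢ(Kᵢ−1)/(1+ψ(Kᵢ−1)) = 0.
Newton–Raphson from ψ = 0.43:
  ψ = 0.430: g = -0.2041, g' = -1.074 → ψ = 0.240
  ψ = 0.240: g = 0.0116, g' = -1.254 → ψ = 0.249
Converged at ψ = 0.249.

two-phase, V/F = 0.249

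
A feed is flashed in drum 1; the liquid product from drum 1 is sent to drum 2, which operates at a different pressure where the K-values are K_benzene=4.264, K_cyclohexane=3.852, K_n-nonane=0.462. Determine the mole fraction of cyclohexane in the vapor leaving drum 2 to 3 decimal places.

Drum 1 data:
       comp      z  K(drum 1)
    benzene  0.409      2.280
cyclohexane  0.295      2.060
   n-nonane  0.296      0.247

y_cyclohexane (drum 2) = 0.264

Drum 1:
Newton–Raphson from ψ₁ = 0.5:
  ψ₁ = 0.500: g = 0.1661, g' = -0.822 → ψ₁ = 0.702
  ψ₁ = 0.702: g = -0.0178, g' = -1.050 → ψ₁ = 0.685
Converged at ψ₁ = 0.685.
Drum-1 compositions:
  benzene: x = 0.218, y = 0.497
  cyclohexane: x = 0.171, y = 0.352
  n-nonane: x = 0.611, y = 0.151
Drum-2 feed = drum-1 liquid: z₂ = (0.2180, 0.1709, 0.6111).
Drum 2:
Newton–Raphson from ψ₂ = 0.7:
  ψ₂ = 0.700: g = -0.1481, g' = -0.825 → ψ₂ = 0.520
  ψ₂ = 0.520: g = 0.0032, g' = -0.885 → ψ₂ = 0.524
Converged at ψ₂ = 0.524.
  benzene: x = 0.080, y = 0.343
  cyclohexane: x = 0.069, y = 0.264
  n-nonane: x = 0.851, y = 0.393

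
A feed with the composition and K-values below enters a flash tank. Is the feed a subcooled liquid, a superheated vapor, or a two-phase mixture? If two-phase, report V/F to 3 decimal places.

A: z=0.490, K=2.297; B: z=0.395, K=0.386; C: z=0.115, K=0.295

ΣzᵢKᵢ = 1.312; Σzᵢ/Kᵢ = 1.626.
Both exceed 1, so a two-phase solution exists.
Let ψ = V/F and solve Σ zᵢ(Kᵢ−1)/(1+ψ(Kᵢ−1)) = 0.
Newton iteration, ψ⁰ = 0.32:
  ψ = 0.320: g = 0.0426, g' = -0.738 → ψ = 0.378
Converged at ψ = 0.378.

two-phase, V/F = 0.378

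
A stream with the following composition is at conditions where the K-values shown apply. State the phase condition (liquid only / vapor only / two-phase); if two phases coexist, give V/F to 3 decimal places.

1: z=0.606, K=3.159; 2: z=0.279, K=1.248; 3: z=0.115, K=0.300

ΣzᵢKᵢ = 2.297; Σzᵢ/Kᵢ = 0.799.
Since Σzᵢ/Kᵢ < 1 the mixture is above its dew point — single vapor phase.

vapor only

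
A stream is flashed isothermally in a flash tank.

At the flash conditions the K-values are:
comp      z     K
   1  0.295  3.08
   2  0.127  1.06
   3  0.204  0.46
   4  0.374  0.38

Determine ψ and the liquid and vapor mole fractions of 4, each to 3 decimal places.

Let ψ = V/F and solve Σ zᵢ(Kᵢ−1)/(1+ψ(Kᵢ−1)) = 0.
Feasibility: ΣzᵢKᵢ = 1.279, Σzᵢ/Kᵢ = 1.643 — both > 1, two phases present.
Iterate (Newton) starting at ψ = 0.5:
  ψ = 0.500: g = -0.1788, g' = -0.721 → ψ = 0.252
  ψ = 0.252: g = 0.0078, g' = -0.832 → ψ = 0.261
Converged at ψ = 0.261.
Compositions from xᵢ = zᵢ/(1+ψ(Kᵢ−1)), yᵢ = Kᵢxᵢ:
  1: x = 0.191, y = 0.589
  2: x = 0.125, y = 0.133
  3: x = 0.238, y = 0.109
  4: x = 0.446, y = 0.170

ψ = 0.261, x_4 = 0.446, y_4 = 0.170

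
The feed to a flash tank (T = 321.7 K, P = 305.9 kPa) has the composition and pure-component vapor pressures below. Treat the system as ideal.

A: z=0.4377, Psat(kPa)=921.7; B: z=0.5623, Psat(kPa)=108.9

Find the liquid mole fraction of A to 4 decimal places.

x_A = 0.2424

Raoult's law: Kᵢ = Pᵢˢᵃᵗ/P = Pᵢˢᵃᵗ/305.9.
  K_A = 921.7/305.9 = 3.013076, K_B = 108.9/305.9 = 0.355999
Let ψ = V/F and solve Σ zᵢ(Kᵢ−1)/(1+ψ(Kᵢ−1)) = 0.
g(0) = ΣzᵢKᵢ − 1 = 0.5190 and g(1) = 1 − Σzᵢ/Kᵢ = -0.7248, so a root lies in (0, 1).
Newton iteration, ψ⁰ = 0.5:
  ψ = 0.5000: g = -0.09498, g' = -0.9479 → ψ = 0.3998
  ψ = 0.3998: g = 0.00052, g' = -0.9675 → ψ = 0.4003
Converged at ψ = 0.4003.
Compositions from xᵢ = zᵢ/(1+ψ(Kᵢ−1)), yᵢ = Kᵢxᵢ:
  A: x = 0.2424, y = 0.7303
  B: x = 0.7576, y = 0.2697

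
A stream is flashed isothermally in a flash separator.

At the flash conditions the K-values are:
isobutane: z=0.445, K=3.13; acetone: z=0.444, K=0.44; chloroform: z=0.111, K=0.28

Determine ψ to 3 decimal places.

Iterate (Newton) starting at ψ = 0.5:
  ψ = 0.500: g = -0.0112, g' = -0.883 → ψ = 0.487
Converged at ψ = 0.487.

ψ = 0.487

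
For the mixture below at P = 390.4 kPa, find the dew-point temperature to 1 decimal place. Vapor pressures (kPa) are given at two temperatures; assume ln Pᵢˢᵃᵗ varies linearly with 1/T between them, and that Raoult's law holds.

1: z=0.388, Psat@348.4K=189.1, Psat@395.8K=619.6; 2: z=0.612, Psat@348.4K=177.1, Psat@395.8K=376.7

Dew-point temperature: Σzᵢ·P/Pᵢˢᵃᵗ(T) = 1. Interpolate ln Pᵢˢᵃᵗ = aᵢ + bᵢ/T.
  T = 348.4 K: ΣzᵢP/Pᵢˢᵃᵗ = 2.1501
  T = 395.8 K: ΣzᵢP/Pᵢˢᵃᵗ = 0.8787
  T = 372.1 K: ΣzᵢP/Pᵢˢᵃᵗ = 1.3292
  T = 384.0 K: ΣzᵢP/Pᵢˢᵃᵗ = 1.0718
  T = 389.9 K: ΣzᵢP/Pᵢˢᵃᵗ = 0.9688
  T = 386.9 K: ΣzᵢP/Pᵢˢᵃᵗ = 1.0194
  T = 388.4 K: ΣzᵢP/Pᵢˢᵃᵗ = 0.9936
Interpolating between 386.9 K and 388.4 K gives T ≈ 388.0 K.

T = 388.0 K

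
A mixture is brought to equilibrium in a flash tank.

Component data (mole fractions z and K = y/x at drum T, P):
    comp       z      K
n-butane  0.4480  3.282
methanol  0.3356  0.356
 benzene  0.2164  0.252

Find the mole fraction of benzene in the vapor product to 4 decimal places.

Material balance + equilibrium reduce to Σ zᵢ(Kᵢ−1)/(1+V/F(Kᵢ−1)) = 0.
Feasibility: ΣzᵢKᵢ = 1.6443, Σzᵢ/Kᵢ = 1.9379 — both > 1, two phases present.
Newton iteration, V/F⁰ = 0.54:
  V/F = 0.5400: g = -0.14493, g' = -1.1361 → V/F = 0.4124
  V/F = 0.4124: g = -0.00171, g' = -1.1304 → V/F = 0.4109
Converged at V/F = 0.4109.
Compositions from xᵢ = zᵢ/(1+V/F(Kᵢ−1)), yᵢ = Kᵢxᵢ:
  n-butane: x = 0.2312, y = 0.7588
  methanol: x = 0.4564, y = 0.1625
  benzene: x = 0.3124, y = 0.0787

y_benzene = 0.0787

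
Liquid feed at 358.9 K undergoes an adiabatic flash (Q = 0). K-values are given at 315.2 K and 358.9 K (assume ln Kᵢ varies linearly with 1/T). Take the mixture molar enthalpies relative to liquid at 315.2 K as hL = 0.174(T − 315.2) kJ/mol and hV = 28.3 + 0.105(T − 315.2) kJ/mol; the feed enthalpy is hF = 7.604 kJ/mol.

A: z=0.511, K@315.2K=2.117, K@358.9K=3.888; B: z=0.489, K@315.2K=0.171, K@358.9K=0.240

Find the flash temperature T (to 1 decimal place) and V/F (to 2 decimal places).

Adiabatic flash: solve Rachford–Rice at each trial T, then check hF = ψ·hV(T) + (1−ψ)·hL(T).
  T = 315.2 K: K = (2.117, 0.171), RR gives ψ = 0.179, H_out = 5.055 kJ/mol
  T = 358.9 K: K = (3.888, 0.240), RR gives ψ = 0.503, H_out = 20.323 kJ/mol
  T = 337.0 K: K = (2.924, 0.205), RR gives ψ = 0.388, H_out = 14.201 kJ/mol
  T = 326.1 K: K = (2.501, 0.188), RR gives ψ = 0.303, H_out = 10.254 kJ/mol
  T = 320.6 K: K = (2.303, 0.179), RR gives ψ = 0.247, H_out = 7.843 kJ/mol
  T = 317.9 K: K = (2.209, 0.175), RR gives ψ = 0.215, H_out = 6.511 kJ/mol
  T = 319.2 K: K = (2.254, 0.177), RR gives ψ = 0.231, H_out = 7.167 kJ/mol
Linear interpolation between T = 319.2 (H_out = 7.167) and T = 320.6 (H_out = 7.843) on hF = 7.604 gives T ≈ 320.1 K, at which ψ = 0.24.

T = 320.1 K, V/F = 0.24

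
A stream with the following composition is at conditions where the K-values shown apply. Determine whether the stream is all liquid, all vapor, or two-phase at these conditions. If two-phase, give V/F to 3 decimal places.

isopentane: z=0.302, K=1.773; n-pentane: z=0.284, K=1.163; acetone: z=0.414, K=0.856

ΣzᵢKᵢ = 1.220; Σzᵢ/Kᵢ = 0.898.
Since Σzᵢ/Kᵢ < 1 the mixture is above its dew point — single vapor phase.

all vapor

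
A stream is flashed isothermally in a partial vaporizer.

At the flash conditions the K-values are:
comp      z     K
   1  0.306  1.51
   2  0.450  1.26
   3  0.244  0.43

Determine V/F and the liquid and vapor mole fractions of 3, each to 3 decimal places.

V/F = 0.636, x_3 = 0.383, y_3 = 0.165

Newton iteration, V/F⁰ = 0.5:
  V/F = 0.500: g = 0.0334, g' = -0.229 → V/F = 0.645
  V/F = 0.645: g = -0.0024, g' = -0.266 → V/F = 0.636
Converged at V/F = 0.636.
Compositions from xᵢ = zᵢ/(1+V/F(Kᵢ−1)), yᵢ = Kᵢxᵢ:
  1: x = 0.231, y = 0.349
  2: x = 0.386, y = 0.487
  3: x = 0.383, y = 0.165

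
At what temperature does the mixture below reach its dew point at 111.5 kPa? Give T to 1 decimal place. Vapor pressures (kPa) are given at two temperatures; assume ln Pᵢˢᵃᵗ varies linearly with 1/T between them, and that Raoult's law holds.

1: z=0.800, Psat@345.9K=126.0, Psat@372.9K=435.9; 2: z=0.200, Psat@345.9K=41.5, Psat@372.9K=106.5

T = 350.9 K

Dew-point temperature: Σzᵢ·P/Pᵢˢᵃᵗ(T) = 1. Interpolate ln Pᵢˢᵃᵗ = aᵢ + bᵢ/T.
  T = 345.9 K: ΣzᵢP/Pᵢˢᵃᵗ = 1.2453
  T = 372.9 K: ΣzᵢP/Pᵢˢᵃᵗ = 0.4140
  T = 359.4 K: ΣzᵢP/Pᵢˢᵃᵗ = 0.7014
  T = 352.6 K: ΣzᵢP/Pᵢˢᵃᵗ = 0.9307
  T = 349.2 K: ΣzᵢP/Pᵢˢᵃᵗ = 1.0772
  T = 350.9 K: ΣzᵢP/Pᵢˢᵃᵗ = 1.0009
Interpolating between 350.9 K and 352.6 K gives T ≈ 350.9 K.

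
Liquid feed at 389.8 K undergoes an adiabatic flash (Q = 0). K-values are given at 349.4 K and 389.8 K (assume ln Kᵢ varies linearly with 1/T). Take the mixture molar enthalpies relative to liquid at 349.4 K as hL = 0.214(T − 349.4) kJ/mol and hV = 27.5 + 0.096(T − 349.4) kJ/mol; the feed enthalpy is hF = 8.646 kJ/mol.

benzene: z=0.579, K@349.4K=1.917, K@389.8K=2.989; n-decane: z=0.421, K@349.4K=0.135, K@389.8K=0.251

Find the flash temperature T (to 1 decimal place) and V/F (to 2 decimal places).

T = 354.9 K, V/F = 0.28

Adiabatic flash: solve Rachford–Rice at each trial T, then check hF = ψ·hV(T) + (1−ψ)·hL(T).
  T = 349.4 K: K = (1.917, 0.135), RR gives ψ = 0.210, H_out = 5.782 kJ/mol
  T = 389.8 K: K = (2.989, 0.251), RR gives ψ = 0.561, H_out = 21.407 kJ/mol
  T = 369.6 K: K = (2.423, 0.187), RR gives ψ = 0.417, H_out = 14.784 kJ/mol
  T = 359.5 K: K = (2.162, 0.160), RR gives ψ = 0.327, H_out = 10.760 kJ/mol
  T = 354.4 K: K = (2.036, 0.147), RR gives ψ = 0.273, H_out = 8.403 kJ/mol
  T = 356.9 K: K = (2.098, 0.153), RR gives ψ = 0.300, H_out = 9.593 kJ/mol
  T = 355.6 K: K = (2.066, 0.150), RR gives ψ = 0.286, H_out = 8.983 kJ/mol
Linear interpolation between T = 354.4 (H_out = 8.403) and T = 355.6 (H_out = 8.983) on hF = 8.646 gives T ≈ 354.9 K, at which ψ = 0.28.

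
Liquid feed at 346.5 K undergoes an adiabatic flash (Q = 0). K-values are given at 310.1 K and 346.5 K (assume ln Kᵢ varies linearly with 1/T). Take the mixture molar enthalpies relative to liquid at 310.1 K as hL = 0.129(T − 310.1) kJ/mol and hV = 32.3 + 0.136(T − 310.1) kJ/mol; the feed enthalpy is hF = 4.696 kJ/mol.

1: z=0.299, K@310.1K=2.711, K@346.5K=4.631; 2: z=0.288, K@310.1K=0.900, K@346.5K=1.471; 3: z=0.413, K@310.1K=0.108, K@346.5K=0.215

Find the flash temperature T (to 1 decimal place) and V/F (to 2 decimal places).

Adiabatic flash: solve Rachford–Rice at each trial T, then check hF = ψ·hV(T) + (1−ψ)·hL(T).
  T = 310.1 K: K = (2.711, 0.900, 0.108), RR gives ψ = 0.103, H_out = 3.332 kJ/mol
  T = 346.5 K: K = (4.631, 1.471, 0.215), RR gives ψ = 0.469, H_out = 19.954 kJ/mol
  T = 328.3 K: K = (3.596, 1.166, 0.155), RR gives ψ = 0.313, H_out = 12.486 kJ/mol
  T = 319.2 K: K = (3.135, 1.028, 0.130), RR gives ψ = 0.218, H_out = 8.242 kJ/mol
  T = 314.6 K: K = (2.916, 0.962, 0.119), RR gives ψ = 0.163, H_out = 5.867 kJ/mol
  T = 312.4 K: K = (2.815, 0.932, 0.113), RR gives ψ = 0.135, H_out = 4.657 kJ/mol
Linear interpolation between T = 312.4 (H_out = 4.657) and T = 314.6 (H_out = 5.867) on hF = 4.696 gives T ≈ 312.5 K, at which ψ = 0.14.

T = 312.5 K, V/F = 0.14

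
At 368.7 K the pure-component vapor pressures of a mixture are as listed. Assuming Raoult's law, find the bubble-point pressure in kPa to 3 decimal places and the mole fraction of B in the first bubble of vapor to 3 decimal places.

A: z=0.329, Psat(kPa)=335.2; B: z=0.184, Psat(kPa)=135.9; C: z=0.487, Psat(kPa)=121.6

At the bubble point ψ → 0, so ΣzᵢKᵢ = 1 with Kᵢ = Pᵢˢᵃᵗ/P ⇒ P = ΣzᵢPᵢˢᵃᵗ.
P = 0.329·335.2 + 0.184·135.9 + 0.487·121.6 = 194.506 kPa
yᵢ = zᵢPᵢˢᵃᵗ/P ⇒ y_B = 0.184·135.9/194.506 = 0.129

Pbub = 194.506 kPa, y_B = 0.129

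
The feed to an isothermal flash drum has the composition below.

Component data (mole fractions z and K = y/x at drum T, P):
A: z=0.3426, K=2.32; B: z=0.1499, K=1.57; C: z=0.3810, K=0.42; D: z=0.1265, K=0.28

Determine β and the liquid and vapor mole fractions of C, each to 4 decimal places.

Let β = V/F and solve Σ zᵢ(Kᵢ−1)/(1+β(Kᵢ−1)) = 0.
Check two-phase: ΣzᵢKᵢ = 1.2256 > 1 and Σzᵢ/Kᵢ = 1.6021 > 1, so g(0) = 0.2256 > 0 and g(1) = -0.6021 < 0.
Newton–Raphson from β = 0.44:
  β = 0.4400: g = -0.07562, g' = -0.6416 → β = 0.3221
  β = 0.3221: g = -0.00084, g' = -0.6336 → β = 0.3208
Converged at β = 0.3208.
Compositions from xᵢ = zᵢ/(1+β(Kᵢ−1)), yᵢ = Kᵢxᵢ:
  A: x = 0.2407, y = 0.5584
  B: x = 0.1267, y = 0.1990
  C: x = 0.4681, y = 0.1966
  D: x = 0.1645, y = 0.0461

β = 0.3208, x_C = 0.4681, y_C = 0.1966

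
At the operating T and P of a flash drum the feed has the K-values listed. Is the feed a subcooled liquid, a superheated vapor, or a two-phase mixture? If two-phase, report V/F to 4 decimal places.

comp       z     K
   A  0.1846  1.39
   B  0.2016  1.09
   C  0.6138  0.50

subcooled liquid

ΣzᵢKᵢ = 0.7832; Σzᵢ/Kᵢ = 1.5454.
Since ΣzᵢKᵢ < 1 the mixture is below its bubble point — single liquid phase.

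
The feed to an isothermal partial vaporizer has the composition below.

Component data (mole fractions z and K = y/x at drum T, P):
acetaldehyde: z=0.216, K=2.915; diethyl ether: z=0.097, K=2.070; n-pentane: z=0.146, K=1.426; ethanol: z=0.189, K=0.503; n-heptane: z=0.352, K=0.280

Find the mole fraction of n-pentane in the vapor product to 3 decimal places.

y_n-pentane = 0.188

Material balance + equilibrium reduce to Σ zᵢ(Kᵢ−1)/(1+V/F(Kᵢ−1)) = 0.
Feasibility: ΣzᵢKᵢ = 1.232, Σzᵢ/Kᵢ = 1.856 — both > 1, two phases present.
Newton–Raphson from V/F = 0.5:
  V/F = 0.500: g = -0.1908, g' = -0.800 → V/F = 0.262
  V/F = 0.262: g = -0.0075, g' = -0.780 → V/F = 0.252
Converged at V/F = 0.252.
Compositions from xᵢ = zᵢ/(1+V/F(Kᵢ−1)), yᵢ = Kᵢxᵢ:
  acetaldehyde: x = 0.146, y = 0.425
  diethyl ether: x = 0.076, y = 0.158
  n-pentane: x = 0.132, y = 0.188
  ethanol: x = 0.216, y = 0.109
  n-heptane: x = 0.430, y = 0.120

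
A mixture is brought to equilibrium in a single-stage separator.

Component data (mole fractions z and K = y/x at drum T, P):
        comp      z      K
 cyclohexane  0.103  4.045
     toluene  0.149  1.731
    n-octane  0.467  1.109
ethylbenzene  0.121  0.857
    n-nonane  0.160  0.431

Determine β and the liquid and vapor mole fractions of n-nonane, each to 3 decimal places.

β = 0.867, x_n-nonane = 0.316, y_n-nonane = 0.136

Let β = V/F and solve Σ zᵢ(Kᵢ−1)/(1+β(Kᵢ−1)) = 0.
Check two-phase: ΣzᵢKᵢ = 1.365 > 1 and Σzᵢ/Kᵢ = 1.045 > 1, so g(0) = 0.365 > 0 and g(1) = -0.045 < 0.
Newton iteration, β⁰ = 0.5:
  β = 0.500: g = 0.1065, g' = -0.302 → β = 0.853
  β = 0.853: g = 0.0043, g' = -0.307 → β = 0.867
Converged at β = 0.867.
Compositions from xᵢ = zᵢ/(1+β(Kᵢ−1)), yᵢ = Kᵢxᵢ:
  cyclohexane: x = 0.028, y = 0.114
  toluene: x = 0.091, y = 0.158
  n-octane: x = 0.427, y = 0.473
  ethylbenzene: x = 0.138, y = 0.118
  n-nonane: x = 0.316, y = 0.136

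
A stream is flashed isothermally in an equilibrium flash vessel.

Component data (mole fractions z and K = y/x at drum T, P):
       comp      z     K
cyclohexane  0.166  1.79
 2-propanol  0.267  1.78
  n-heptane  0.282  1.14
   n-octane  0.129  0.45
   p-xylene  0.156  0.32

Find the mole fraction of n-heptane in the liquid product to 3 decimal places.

x_n-heptane = 0.262

Material balance + equilibrium reduce to Σ zᵢ(Kᵢ−1)/(1+V/F(Kᵢ−1)) = 0.
g(0) = ΣzᵢKᵢ − 1 = 0.202 and g(1) = 1 − Σzᵢ/Kᵢ = -0.264, so a root lies in (0, 1).
Newton iteration, V/F⁰ = 0.45:
  V/F = 0.450: g = 0.0409, g' = -0.369 → V/F = 0.561
  V/F = 0.561: g = -0.0017, g' = -0.403 → V/F = 0.557
Converged at V/F = 0.557.
Compositions from xᵢ = zᵢ/(1+V/F(Kᵢ−1)), yᵢ = Kᵢxᵢ:
  cyclohexane: x = 0.115, y = 0.206
  2-propanol: x = 0.186, y = 0.331
  n-heptane: x = 0.262, y = 0.298
  n-octane: x = 0.186, y = 0.084
  p-xylene: x = 0.251, y = 0.080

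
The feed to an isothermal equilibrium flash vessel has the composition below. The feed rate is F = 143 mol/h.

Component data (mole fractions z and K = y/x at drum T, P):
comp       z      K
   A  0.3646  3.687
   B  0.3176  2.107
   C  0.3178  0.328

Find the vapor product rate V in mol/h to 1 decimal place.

Newton iteration, ψ⁰ = 0.45:
  ψ = 0.4500: g = 0.37201, g' = -1.0077 → ψ = 0.8192
  ψ = 0.8192: g = 0.01534, g' = -1.0742 → ψ = 0.8334
  ψ = 0.8334: g = -0.00017, g' = -1.0977 → ψ = 0.8333
Converged at ψ = 0.8333.
Then V = ψ·F = 0.8333·143 = 119.2 mol/h and L = F − V = 23.8 mol/h.

V = 119.2 mol/h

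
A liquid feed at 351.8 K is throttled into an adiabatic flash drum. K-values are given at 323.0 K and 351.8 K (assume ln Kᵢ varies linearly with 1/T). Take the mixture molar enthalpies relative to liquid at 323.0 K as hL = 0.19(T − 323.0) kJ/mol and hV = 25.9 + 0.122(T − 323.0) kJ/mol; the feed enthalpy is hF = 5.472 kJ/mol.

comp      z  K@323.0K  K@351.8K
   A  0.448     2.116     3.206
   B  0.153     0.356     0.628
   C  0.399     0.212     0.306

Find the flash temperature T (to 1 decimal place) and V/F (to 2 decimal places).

T = 327.6 K, V/F = 0.18

Adiabatic flash: solve Rachford–Rice at each trial T, then check hF = ψ·hV(T) + (1−ψ)·hL(T).
  T = 323.0 K: K = (2.116, 0.356, 0.212), RR gives ψ = 0.104, H_out = 2.690 kJ/mol
  T = 351.8 K: K = (3.206, 0.628, 0.306), RR gives ψ = 0.475, H_out = 16.854 kJ/mol
  T = 337.4 K: K = (2.628, 0.479, 0.257), RR gives ψ = 0.314, H_out = 10.570 kJ/mol
  T = 330.2 K: K = (2.364, 0.414, 0.234), RR gives ψ = 0.219, H_out = 6.939 kJ/mol
  T = 326.6 K: K = (2.238, 0.384, 0.223), RR gives ψ = 0.165, H_out = 4.913 kJ/mol
  T = 328.4 K: K = (2.300, 0.399, 0.228), RR gives ψ = 0.193, H_out = 5.947 kJ/mol
Linear interpolation between T = 326.6 (H_out = 4.913) and T = 328.4 (H_out = 5.947) on hF = 5.472 gives T ≈ 327.6 K, at which ψ = 0.18.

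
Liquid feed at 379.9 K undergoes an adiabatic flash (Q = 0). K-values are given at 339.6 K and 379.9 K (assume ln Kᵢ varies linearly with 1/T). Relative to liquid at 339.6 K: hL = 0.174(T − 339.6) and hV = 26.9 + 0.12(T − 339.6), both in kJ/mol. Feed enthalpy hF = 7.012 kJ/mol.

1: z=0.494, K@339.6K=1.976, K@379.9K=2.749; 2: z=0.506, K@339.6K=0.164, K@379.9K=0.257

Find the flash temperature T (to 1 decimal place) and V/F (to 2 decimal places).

T = 351.6 K, V/F = 0.19

Adiabatic flash: solve Rachford–Rice at each trial T, then check hF = ψ·hV(T) + (1−ψ)·hL(T).
  T = 339.6 K: K = (1.976, 0.164), RR gives ψ = 0.072, H_out = 1.949 kJ/mol
  T = 379.9 K: K = (2.749, 0.257), RR gives ψ = 0.376, H_out = 16.298 kJ/mol
  T = 359.8 K: K = (2.353, 0.208), RR gives ψ = 0.250, H_out = 9.963 kJ/mol
  T = 349.7 K: K = (2.162, 0.185), RR gives ψ = 0.171, H_out = 6.261 kJ/mol
  T = 354.8 K: K = (2.258, 0.197), RR gives ψ = 0.213, H_out = 8.190 kJ/mol
  T = 352.2 K: K = (2.209, 0.191), RR gives ψ = 0.192, H_out = 7.223 kJ/mol
  T = 350.9 K: K = (2.184, 0.188), RR gives ψ = 0.181, H_out = 6.727 kJ/mol
Linear interpolation between T = 350.9 (H_out = 6.727) and T = 352.2 (H_out = 7.223) on hF = 7.012 gives T ≈ 351.6 K, at which ψ = 0.19.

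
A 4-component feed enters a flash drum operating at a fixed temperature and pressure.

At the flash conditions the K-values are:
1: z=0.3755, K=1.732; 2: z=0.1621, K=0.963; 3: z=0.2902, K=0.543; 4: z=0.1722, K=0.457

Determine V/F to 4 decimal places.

Material balance + equilibrium reduce to Σ zᵢ(Kᵢ−1)/(1+V/F(Kᵢ−1)) = 0.
g(0) = ΣzᵢKᵢ − 1 = 0.0427 and g(1) = 1 − Σzᵢ/Kᵢ = -0.2964, so a root lies in (0, 1).
Iterate (Newton) starting at V/F = 0.51:
  V/F = 0.5100: g = -0.10821, g' = -0.3071 → V/F = 0.1576
  V/F = 0.1576: g = -0.00477, g' = -0.2931 → V/F = 0.1413
  V/F = 0.1413: g = 0.00001, g' = -0.2943 → V/F = 0.1414
Converged at V/F = 0.1414.

V/F = 0.1414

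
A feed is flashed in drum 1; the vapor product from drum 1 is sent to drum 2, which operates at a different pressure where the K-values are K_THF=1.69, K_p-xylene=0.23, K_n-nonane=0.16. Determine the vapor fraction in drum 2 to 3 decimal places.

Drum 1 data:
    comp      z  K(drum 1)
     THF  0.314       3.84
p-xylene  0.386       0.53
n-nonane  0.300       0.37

Drum 1:
Newton–Raphson from ψ₁ = 0.68:
  ψ₁ = 0.680: g = -0.2931, g' = -0.843 → ψ₁ = 0.333
  ψ₁ = 0.333: g = 0.0045, g' = -0.980 → ψ₁ = 0.337
Converged at ψ₁ = 0.337.
Drum-1 compositions:
  THF: x = 0.160, y = 0.616
  p-xylene: x = 0.459, y = 0.243
  n-nonane: x = 0.381, y = 0.141
Drum-2 feed = drum-1 vapor: z₂ = (0.6160, 0.2431, 0.1409).
Drum 2:
Rachford–Rice: g(ψ₂) = Σ zᵢ(Kᵢ−1)/(1+ψ₂(Kᵢ−1)) = 0.
Feasibility: ΣzᵢKᵢ = 1.119, Σzᵢ/Kᵢ = 2.302 — both > 1, two phases present.
Newton–Raphson from ψ₂ = 0.5:
  ψ₂ = 0.500: g = -0.1925, g' = -0.839 → ψ₂ = 0.271
  ψ₂ = 0.271: g = -0.0315, g' = -0.605 → ψ₂ = 0.218
  ψ₂ = 0.218: g = -0.0007, g' = -0.579 → ψ₂ = 0.217
Converged at ψ₂ = 0.217.
  THF: x = 0.536, y = 0.905
  p-xylene: x = 0.292, y = 0.067
  n-nonane: x = 0.172, y = 0.028

V/F (drum 2) = 0.217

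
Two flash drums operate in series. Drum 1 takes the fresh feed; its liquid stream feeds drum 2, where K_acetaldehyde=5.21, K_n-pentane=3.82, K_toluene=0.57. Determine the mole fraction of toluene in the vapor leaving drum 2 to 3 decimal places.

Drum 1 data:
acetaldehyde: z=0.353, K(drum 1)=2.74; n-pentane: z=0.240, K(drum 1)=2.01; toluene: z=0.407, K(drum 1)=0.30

y_toluene (drum 2) = 0.507

Drum 1:
Let ψ₁ = V/F and solve Σ zᵢ(Kᵢ−1)/(1+ψ₁(Kᵢ−1)) = 0.
Check two-phase: ΣzᵢKᵢ = 1.572 > 1 and Σzᵢ/Kᵢ = 1.605 > 1, so g(0) = 0.572 > 0 and g(1) = -0.605 < 0.
Newton–Raphson from ψ₁ = 0.5:
  ψ₁ = 0.500: g = 0.0512, g' = -0.886 → ψ₁ = 0.558
  ψ₁ = 0.558: g = -0.0007, g' = -0.912 → ψ₁ = 0.557
Converged at ψ₁ = 0.557.
Drum-1 compositions:
  acetaldehyde: x = 0.179, y = 0.491
  n-pentane: x = 0.154, y = 0.309
  toluene: x = 0.667, y = 0.200
Drum-2 feed = drum-1 liquid: z₂ = (0.1792, 0.1536, 0.6672).
Drum 2:
Iterate (Newton) starting at ψ₂ = 0.41:
  ψ₂ = 0.410: g = 0.1294, g' = -0.872 → ψ₂ = 0.558
  ψ₂ = 0.558: g = 0.0159, g' = -0.681 → ψ₂ = 0.582
Converged at ψ₂ = 0.582.
  acetaldehyde: x = 0.052, y = 0.271
  n-pentane: x = 0.058, y = 0.222
  toluene: x = 0.890, y = 0.507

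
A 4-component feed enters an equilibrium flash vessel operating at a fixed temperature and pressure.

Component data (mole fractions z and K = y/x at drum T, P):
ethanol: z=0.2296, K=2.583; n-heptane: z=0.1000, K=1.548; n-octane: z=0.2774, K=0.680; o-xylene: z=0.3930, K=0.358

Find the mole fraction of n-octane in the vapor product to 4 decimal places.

Newton–Raphson from β = 0.6:
  β = 0.6000: g = -0.29260, g' = -0.6404 → β = 0.1431
  β = 0.1431: g = -0.02371, g' = -0.6359 → β = 0.1058
  β = 0.1058: g = 0.00054, g' = -0.6658 → β = 0.1066
Converged at β = 0.1066.
Compositions from xᵢ = zᵢ/(1+β(Kᵢ−1)), yᵢ = Kᵢxᵢ:
  ethanol: x = 0.1964, y = 0.5074
  n-heptane: x = 0.0945, y = 0.1463
  n-octane: x = 0.2872, y = 0.1953
  o-xylene: x = 0.4219, y = 0.1510

y_n-octane = 0.1953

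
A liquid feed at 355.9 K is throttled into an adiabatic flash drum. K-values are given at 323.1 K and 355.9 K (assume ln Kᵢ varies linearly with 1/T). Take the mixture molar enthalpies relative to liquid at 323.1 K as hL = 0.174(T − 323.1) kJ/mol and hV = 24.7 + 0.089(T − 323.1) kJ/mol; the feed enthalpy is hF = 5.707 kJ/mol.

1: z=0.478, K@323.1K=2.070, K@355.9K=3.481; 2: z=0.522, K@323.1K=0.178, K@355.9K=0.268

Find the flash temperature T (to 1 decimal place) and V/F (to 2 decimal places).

Adiabatic flash: solve Rachford–Rice at each trial T, then check hF = ψ·hV(T) + (1−ψ)·hL(T).
  T = 323.1 K: K = (2.070, 0.178), RR gives ψ = 0.094, H_out = 2.313 kJ/mol
  T = 355.9 K: K = (3.481, 0.268), RR gives ψ = 0.443, H_out = 15.406 kJ/mol
  T = 339.5 K: K = (2.718, 0.221), RR gives ψ = 0.309, H_out = 10.066 kJ/mol
  T = 331.3 K: K = (2.380, 0.199), RR gives ψ = 0.218, H_out = 6.666 kJ/mol
  T = 327.2 K: K = (2.222, 0.188), RR gives ψ = 0.161, H_out = 4.646 kJ/mol
  T = 329.2 K: K = (2.298, 0.193), RR gives ψ = 0.190, H_out = 5.665 kJ/mol
Linear interpolation between T = 329.2 (H_out = 5.665) and T = 331.3 (H_out = 6.666) on hF = 5.707 gives T ≈ 329.3 K, at which ψ = 0.19.

T = 329.3 K, V/F = 0.19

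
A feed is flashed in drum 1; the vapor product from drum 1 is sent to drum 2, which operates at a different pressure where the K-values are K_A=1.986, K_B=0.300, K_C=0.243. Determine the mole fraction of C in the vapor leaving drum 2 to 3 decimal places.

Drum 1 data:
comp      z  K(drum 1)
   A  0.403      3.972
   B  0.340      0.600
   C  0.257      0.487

y_C (drum 2) = 0.058

Drum 1:
Rachford–Rice: g(ψ₁) = Σ zᵢ(Kᵢ−1)/(1+ψ₁(Kᵢ−1)) = 0.
g(0) = ΣzᵢKᵢ − 1 = 0.930 and g(1) = 1 − Σzᵢ/Kᵢ = -0.196, so a root lies in (0, 1).
Newton iteration, ψ₁⁰ = 0.5:
  ψ₁ = 0.500: g = 0.1345, g' = -0.783 → ψ₁ = 0.672
  ψ₁ = 0.672: g = 0.0126, g' = -0.656 → ψ₁ = 0.691
Converged at ψ₁ = 0.691.
Drum-1 compositions:
  A: x = 0.132, y = 0.524
  B: x = 0.470, y = 0.282
  C: x = 0.398, y = 0.194
Drum-2 feed = drum-1 vapor: z₂ = (0.5242, 0.2819, 0.1939).
Drum 2:
Let ψ₂ = V/F and solve Σ zᵢ(Kᵢ−1)/(1+ψ₂(Kᵢ−1)) = 0.
g(0) = ΣzᵢKᵢ − 1 = 0.173 and g(1) = 1 − Σzᵢ/Kᵢ = -1.002, so a root lies in (0, 1).
Newton iteration, ψ₂⁰ = 0.5:
  ψ₂ = 0.500: g = -0.1936, g' = -0.843 → ψ₂ = 0.270
  ψ₂ = 0.270: g = -0.0199, g' = -0.703 → ψ₂ = 0.242
Converged at ψ₂ = 0.242.
  A: x = 0.423, y = 0.840
  B: x = 0.339, y = 0.102
  C: x = 0.237, y = 0.058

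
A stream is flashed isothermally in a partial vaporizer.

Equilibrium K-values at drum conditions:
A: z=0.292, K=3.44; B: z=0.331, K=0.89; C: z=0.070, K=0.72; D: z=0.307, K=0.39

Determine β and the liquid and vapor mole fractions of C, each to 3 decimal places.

β = 0.484, x_C = 0.081, y_C = 0.058

Newton iteration, β⁰ = 0.5:
  β = 0.500: g = -0.0098, g' = -0.601 → β = 0.484
Converged at β = 0.484.
Compositions from xᵢ = zᵢ/(1+β(Kᵢ−1)), yᵢ = Kᵢxᵢ:
  A: x = 0.134, y = 0.461
  B: x = 0.350, y = 0.311
  C: x = 0.081, y = 0.058
  D: x = 0.436, y = 0.170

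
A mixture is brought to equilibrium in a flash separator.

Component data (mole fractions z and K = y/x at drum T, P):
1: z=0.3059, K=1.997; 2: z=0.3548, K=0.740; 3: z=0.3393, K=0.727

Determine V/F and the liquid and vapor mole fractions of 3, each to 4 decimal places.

Iterate (Newton) starting at V/F = 0.5:
  V/F = 0.5000: g = -0.00978, g' = -0.2010 → V/F = 0.4514
  V/F = 0.4514: g = 0.00017, g' = -0.2083 → V/F = 0.4522
Converged at V/F = 0.4522.
Compositions from xᵢ = zᵢ/(1+V/F(Kᵢ−1)), yᵢ = Kᵢxᵢ:
  1: x = 0.2108, y = 0.4211
  2: x = 0.4021, y = 0.2975
  3: x = 0.3871, y = 0.2814

V/F = 0.4522, x_3 = 0.3871, y_3 = 0.2814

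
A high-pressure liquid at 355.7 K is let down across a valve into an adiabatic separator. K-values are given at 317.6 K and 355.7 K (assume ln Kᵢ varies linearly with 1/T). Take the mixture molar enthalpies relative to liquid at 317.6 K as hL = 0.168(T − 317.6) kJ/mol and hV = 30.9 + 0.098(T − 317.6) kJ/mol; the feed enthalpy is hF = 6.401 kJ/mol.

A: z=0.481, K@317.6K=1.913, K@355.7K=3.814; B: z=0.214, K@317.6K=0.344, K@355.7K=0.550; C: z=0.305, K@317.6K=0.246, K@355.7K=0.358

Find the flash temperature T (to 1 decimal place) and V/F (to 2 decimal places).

Adiabatic flash: solve Rachford–Rice at each trial T, then check hF = ψ·hV(T) + (1−ψ)·hL(T).
  T = 317.6 K: K = (1.913, 0.344, 0.246), RR gives ψ = 0.105, H_out = 3.255 kJ/mol
  T = 355.7 K: K = (3.814, 0.550, 0.358), RR gives ψ = 0.657, H_out = 24.942 kJ/mol
  T = 336.6 K: K = (2.752, 0.441, 0.300), RR gives ψ = 0.449, H_out = 16.477 kJ/mol
  T = 327.1 K: K = (2.307, 0.391, 0.272), RR gives ψ = 0.310, H_out = 10.967 kJ/mol
  T = 322.4 K: K = (2.106, 0.367, 0.259), RR gives ψ = 0.221, H_out = 7.550 kJ/mol
  T = 320.0 K: K = (2.008, 0.355, 0.253), RR gives ψ = 0.167, H_out = 5.528 kJ/mol
Linear interpolation between T = 320.0 (H_out = 5.528) and T = 322.4 (H_out = 7.550) on hF = 6.401 gives T ≈ 321.0 K, at which ψ = 0.19.

T = 321.0 K, V/F = 0.19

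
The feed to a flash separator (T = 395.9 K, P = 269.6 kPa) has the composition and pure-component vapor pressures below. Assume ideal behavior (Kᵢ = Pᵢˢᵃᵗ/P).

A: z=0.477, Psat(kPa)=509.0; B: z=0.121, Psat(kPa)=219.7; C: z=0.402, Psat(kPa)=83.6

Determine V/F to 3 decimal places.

Raoult's law: Kᵢ = Pᵢˢᵃᵗ/P = Pᵢˢᵃᵗ/269.6.
  K_A = 509.0/269.6 = 1.88798, K_B = 219.7/269.6 = 0.81491, K_C = 83.6/269.6 = 0.31009
Newton–Raphson from V/F = 0.32:
  V/F = 0.320: g = -0.0499, g' = -0.548 → V/F = 0.229
  V/F = 0.229: g = -0.0008, g' = -0.534 → V/F = 0.228
Converged at V/F = 0.228.

V/F = 0.228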